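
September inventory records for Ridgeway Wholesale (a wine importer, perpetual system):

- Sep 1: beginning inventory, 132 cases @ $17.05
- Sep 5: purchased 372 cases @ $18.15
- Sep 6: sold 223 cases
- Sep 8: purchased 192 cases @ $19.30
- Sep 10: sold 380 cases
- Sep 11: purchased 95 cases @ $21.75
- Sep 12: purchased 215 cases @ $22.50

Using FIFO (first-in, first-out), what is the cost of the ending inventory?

Sep 6, 223 sold [FIFO — oldest first]: 132 @ $17.05 + 91 @ $18.15 = $3,902.25
Sep 10, 380 sold [FIFO — oldest first]: 281 @ $18.15 + 99 @ $19.30 = $7,010.85
Total COGS = $3,902.25 + $7,010.85 = $10,913.10
Ending inventory: 93 @ $19.30 + 95 @ $21.75 + 215 @ $22.50 = $8,698.65

Ending inventory = $8,698.65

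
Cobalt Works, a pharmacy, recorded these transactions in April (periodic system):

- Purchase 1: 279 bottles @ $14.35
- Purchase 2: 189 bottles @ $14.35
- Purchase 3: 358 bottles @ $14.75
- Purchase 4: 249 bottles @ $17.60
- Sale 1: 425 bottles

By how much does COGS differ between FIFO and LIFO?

$879.65

FIFO COGS: 279 @ $14.35 + 146 @ $14.35 = $6,098.75
LIFO COGS: 249 @ $17.60 + 176 @ $14.75 = $6,978.40
Difference = |$6,098.75 − $6,978.40| = $879.65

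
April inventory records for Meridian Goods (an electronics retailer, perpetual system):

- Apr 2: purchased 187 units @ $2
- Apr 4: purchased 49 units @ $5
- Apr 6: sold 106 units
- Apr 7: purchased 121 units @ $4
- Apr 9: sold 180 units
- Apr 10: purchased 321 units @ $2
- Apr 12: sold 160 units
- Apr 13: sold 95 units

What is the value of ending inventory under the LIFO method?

Apr 6, 106 sold [LIFO — newest first]: 49 @ $5 + 57 @ $2 = $359
Apr 9, 180 sold [LIFO — newest first]: 121 @ $4 + 59 @ $2 = $602
Apr 12, 160 sold [LIFO — newest first]: 160 @ $2 = $320
Apr 13, 95 sold [LIFO — newest first]: 95 @ $2 = $190
Total COGS = $359 + $602 + $320 + $190 = $1,471
Ending inventory: 71 @ $2 + 66 @ $2 = $274

Ending inventory = $274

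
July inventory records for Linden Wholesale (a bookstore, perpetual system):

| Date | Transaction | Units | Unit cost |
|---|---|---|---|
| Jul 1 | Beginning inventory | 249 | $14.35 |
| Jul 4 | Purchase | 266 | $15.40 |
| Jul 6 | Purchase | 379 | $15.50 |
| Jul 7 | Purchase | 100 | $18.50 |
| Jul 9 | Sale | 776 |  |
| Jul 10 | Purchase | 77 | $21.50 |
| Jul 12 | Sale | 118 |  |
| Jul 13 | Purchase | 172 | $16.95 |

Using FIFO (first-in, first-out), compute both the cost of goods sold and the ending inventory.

COGS = $13,544.05; ending inventory = $6,420.90

Jul 9, 776 sold [FIFO — oldest first]: 249 @ $14.35 + 266 @ $15.40 + 261 @ $15.50 = $11,715.05
Jul 12, 118 sold [FIFO — oldest first]: 118 @ $15.50 = $1,829.00
Total COGS = $11,715.05 + $1,829.00 = $13,544.05
Ending inventory: 100 @ $18.50 + 77 @ $21.50 + 172 @ $16.95 = $6,420.90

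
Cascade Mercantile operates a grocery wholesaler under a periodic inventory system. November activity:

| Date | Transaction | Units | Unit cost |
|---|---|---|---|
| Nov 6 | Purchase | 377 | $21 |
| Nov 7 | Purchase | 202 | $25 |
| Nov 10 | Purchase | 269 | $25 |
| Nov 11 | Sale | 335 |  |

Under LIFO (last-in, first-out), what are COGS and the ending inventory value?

Nov 11, 335 sold [LIFO — newest first]: 269 @ $25 + 66 @ $25 = $8,375
Ending inventory: 377 @ $21 + 136 @ $25 = $11,317
Check: goods available $19,692 = COGS $8,375 + ending $11,317

COGS = $8,375; ending inventory = $11,317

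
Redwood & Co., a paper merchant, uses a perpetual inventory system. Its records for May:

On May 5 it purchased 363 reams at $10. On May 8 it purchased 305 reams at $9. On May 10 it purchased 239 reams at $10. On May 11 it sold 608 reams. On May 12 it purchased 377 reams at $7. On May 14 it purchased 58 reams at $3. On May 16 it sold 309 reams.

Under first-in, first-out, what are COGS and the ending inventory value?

May 11, 608 sold [FIFO — oldest first]: 363 @ $10 + 245 @ $9 = $5,835
May 16, 309 sold [FIFO — oldest first]: 60 @ $9 + 239 @ $10 + 10 @ $7 = $3,000
Total COGS = $5,835 + $3,000 = $8,835
Ending inventory: 367 @ $7 + 58 @ $3 = $2,743

COGS = $8,835; ending inventory = $2,743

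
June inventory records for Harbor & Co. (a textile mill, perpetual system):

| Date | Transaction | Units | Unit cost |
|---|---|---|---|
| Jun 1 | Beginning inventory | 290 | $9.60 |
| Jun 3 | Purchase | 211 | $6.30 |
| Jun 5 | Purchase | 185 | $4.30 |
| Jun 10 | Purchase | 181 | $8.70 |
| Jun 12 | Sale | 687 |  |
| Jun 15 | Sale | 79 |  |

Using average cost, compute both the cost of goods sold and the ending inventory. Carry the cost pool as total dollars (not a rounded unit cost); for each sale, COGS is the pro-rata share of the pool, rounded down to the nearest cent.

After Jun 1: 290 on hand, pool $2,784.00 (≈ $9.6000 each)
After Jun 3: 501 on hand, pool $4,113.30 (≈ $8.2102 each)
After Jun 5: 686 on hand, pool $4,908.80 (≈ $7.1557 each)
After Jun 10: 867 on hand, pool $6,483.50 (≈ $7.4781 each)
Jun 12, sell 687: 687/867 × $6,483.50 → $5,137.44
Jun 15, sell 79: 79/180 × $1,346.06 → $590.77
Total COGS = $5,137.44 + $590.77 = $5,728.21
Ending inventory (cost pool remaining) = $755.29

COGS = $5,728.21; ending inventory = $755.29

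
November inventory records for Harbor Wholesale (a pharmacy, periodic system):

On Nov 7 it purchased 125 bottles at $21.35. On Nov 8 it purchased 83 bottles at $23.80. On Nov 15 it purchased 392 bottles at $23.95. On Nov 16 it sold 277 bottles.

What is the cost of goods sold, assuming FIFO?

Nov 16, 277 sold [FIFO — oldest first]: 125 @ $21.35 + 83 @ $23.80 + 69 @ $23.95 = $6,296.70
Ending inventory: 323 @ $23.95 = $7,735.85

COGS = $6,296.70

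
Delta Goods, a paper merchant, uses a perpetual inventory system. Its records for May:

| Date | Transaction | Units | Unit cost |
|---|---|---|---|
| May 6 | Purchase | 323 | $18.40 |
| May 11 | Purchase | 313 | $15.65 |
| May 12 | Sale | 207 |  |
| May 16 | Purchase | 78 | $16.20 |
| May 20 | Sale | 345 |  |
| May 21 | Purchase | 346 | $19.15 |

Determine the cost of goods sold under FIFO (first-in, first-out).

May 12, 207 sold [FIFO — oldest first]: 207 @ $18.40 = $3,808.80
May 20, 345 sold [FIFO — oldest first]: 116 @ $18.40 + 229 @ $15.65 = $5,718.25
Total COGS = $3,808.80 + $5,718.25 = $9,527.05
Ending inventory: 84 @ $15.65 + 78 @ $16.20 + 346 @ $19.15 = $9,204.10
Check: goods available $18,731.15 = COGS $9,527.05 + ending $9,204.10

COGS = $9,527.05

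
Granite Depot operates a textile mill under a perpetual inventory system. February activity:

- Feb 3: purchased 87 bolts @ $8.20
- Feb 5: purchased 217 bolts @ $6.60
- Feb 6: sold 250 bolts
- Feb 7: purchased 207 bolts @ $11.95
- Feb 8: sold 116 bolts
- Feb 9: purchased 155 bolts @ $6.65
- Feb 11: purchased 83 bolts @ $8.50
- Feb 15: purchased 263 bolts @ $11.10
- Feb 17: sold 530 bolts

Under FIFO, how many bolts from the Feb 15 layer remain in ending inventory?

Feb 6, 250 sold [FIFO — oldest first]: 87 @ $8.20 + 163 @ $6.60 = $1,789.20
Feb 8, 116 sold [FIFO — oldest first]: 54 @ $6.60 + 62 @ $11.95 = $1,097.30
Feb 17, 530 sold [FIFO — oldest first]: 145 @ $11.95 + 155 @ $6.65 + 83 @ $8.50 + 147 @ $11.10 = $5,100.70
Total COGS = $1,789.20 + $1,097.30 + $5,100.70 = $7,987.20
Ending inventory: 116 @ $11.10 = $1,287.60

116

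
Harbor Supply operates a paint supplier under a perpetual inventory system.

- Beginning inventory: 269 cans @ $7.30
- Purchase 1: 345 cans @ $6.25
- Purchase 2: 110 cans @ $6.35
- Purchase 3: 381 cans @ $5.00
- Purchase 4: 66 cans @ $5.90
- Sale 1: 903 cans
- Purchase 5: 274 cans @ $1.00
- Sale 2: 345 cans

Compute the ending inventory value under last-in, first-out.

Ending inventory = $1,438.10

Sale 1 (903) [LIFO — newest first]: 66 @ $5.90 + 381 @ $5.00 + 110 @ $6.35 + 345 @ $6.25 + 1 @ $7.30 = $5,156.45
Sale 2 (345) [LIFO — newest first]: 274 @ $1.00 + 71 @ $7.30 = $792.30
Total COGS = $5,156.45 + $792.30 = $5,948.75
Ending inventory: 197 @ $7.30 = $1,438.10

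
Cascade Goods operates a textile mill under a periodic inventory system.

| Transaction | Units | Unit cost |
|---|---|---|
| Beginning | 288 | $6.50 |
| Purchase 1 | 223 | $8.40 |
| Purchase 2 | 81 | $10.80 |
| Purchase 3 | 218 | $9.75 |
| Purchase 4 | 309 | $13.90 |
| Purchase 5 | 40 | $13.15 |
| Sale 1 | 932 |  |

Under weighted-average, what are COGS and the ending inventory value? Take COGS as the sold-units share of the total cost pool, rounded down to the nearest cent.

COGS = $9,301.18; ending inventory = $2,265.42

Sale 1, sell 932: 932/1159 × $11,566.60 → $9,301.18
Ending inventory (cost pool remaining) = $2,265.42
Check: goods available $11,566.60 = COGS $9,301.18 + ending $2,265.42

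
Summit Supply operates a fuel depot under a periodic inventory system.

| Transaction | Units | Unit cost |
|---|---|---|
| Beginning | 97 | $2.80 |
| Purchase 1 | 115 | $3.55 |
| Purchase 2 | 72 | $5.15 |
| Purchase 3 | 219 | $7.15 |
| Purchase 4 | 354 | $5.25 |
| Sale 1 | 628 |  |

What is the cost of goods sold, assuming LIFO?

COGS = $3,707.60

Sale 1 (628) [LIFO — newest first]: 354 @ $5.25 + 219 @ $7.15 + 55 @ $5.15 = $3,707.60
Ending inventory: 97 @ $2.80 + 115 @ $3.55 + 17 @ $5.15 = $767.40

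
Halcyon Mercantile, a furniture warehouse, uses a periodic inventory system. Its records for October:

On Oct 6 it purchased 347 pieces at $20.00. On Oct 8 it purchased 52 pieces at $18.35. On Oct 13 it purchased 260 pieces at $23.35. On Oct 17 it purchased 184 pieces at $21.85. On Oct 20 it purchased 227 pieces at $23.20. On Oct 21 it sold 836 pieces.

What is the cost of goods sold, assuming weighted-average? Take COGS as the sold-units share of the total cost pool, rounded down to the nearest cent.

Oct 21, sell 836: 836/1070 × $23,252.00 → $18,166.98
Ending inventory (cost pool remaining) = $5,085.02
Check: goods available $23,252.00 = COGS $18,166.98 + ending $5,085.02

COGS = $18,166.98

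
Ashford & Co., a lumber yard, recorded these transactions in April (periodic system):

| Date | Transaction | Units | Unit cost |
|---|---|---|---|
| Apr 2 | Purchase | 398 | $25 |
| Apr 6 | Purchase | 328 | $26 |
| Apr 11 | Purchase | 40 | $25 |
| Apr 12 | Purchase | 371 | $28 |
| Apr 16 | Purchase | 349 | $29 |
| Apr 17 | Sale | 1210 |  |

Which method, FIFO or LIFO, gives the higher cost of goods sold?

FIFO COGS: 398 @ $25 + 328 @ $26 + 40 @ $25 + 371 @ $28 + 73 @ $29 = $31,983
LIFO COGS: 349 @ $29 + 371 @ $28 + 40 @ $25 + 328 @ $26 + 122 @ $25 = $33,087

LIFO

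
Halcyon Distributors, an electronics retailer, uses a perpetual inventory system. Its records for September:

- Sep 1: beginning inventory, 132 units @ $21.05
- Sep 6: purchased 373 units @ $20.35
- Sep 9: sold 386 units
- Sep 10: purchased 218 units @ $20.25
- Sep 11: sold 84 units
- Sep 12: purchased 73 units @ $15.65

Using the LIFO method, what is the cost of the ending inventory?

Sep 9, 386 sold [LIFO — newest first]: 373 @ $20.35 + 13 @ $21.05 = $7,864.20
Sep 11, 84 sold [LIFO — newest first]: 84 @ $20.25 = $1,701.00
Total COGS = $7,864.20 + $1,701.00 = $9,565.20
Ending inventory: 119 @ $21.05 + 134 @ $20.25 + 73 @ $15.65 = $6,360.90
Check: goods available $15,926.10 = COGS $9,565.20 + ending $6,360.90

Ending inventory = $6,360.90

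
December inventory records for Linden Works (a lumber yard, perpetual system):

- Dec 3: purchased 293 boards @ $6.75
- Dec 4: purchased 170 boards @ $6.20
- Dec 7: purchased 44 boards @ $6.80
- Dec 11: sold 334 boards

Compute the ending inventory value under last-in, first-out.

Dec 11, 334 sold [LIFO — newest first]: 44 @ $6.80 + 170 @ $6.20 + 120 @ $6.75 = $2,163.20
Ending inventory: 173 @ $6.75 = $1,167.75

Ending inventory = $1,167.75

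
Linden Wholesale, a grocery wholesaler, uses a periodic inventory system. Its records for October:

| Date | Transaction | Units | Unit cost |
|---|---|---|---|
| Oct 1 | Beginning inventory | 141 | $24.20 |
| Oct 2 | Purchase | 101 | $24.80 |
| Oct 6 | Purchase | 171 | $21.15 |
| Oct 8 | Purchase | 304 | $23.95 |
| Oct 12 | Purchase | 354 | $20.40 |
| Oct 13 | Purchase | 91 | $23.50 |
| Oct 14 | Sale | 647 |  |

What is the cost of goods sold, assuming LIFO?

Oct 14, 647 sold [LIFO — newest first]: 91 @ $23.50 + 354 @ $20.40 + 202 @ $23.95 = $14,198.00
Ending inventory: 141 @ $24.20 + 101 @ $24.80 + 171 @ $21.15 + 102 @ $23.95 = $11,976.55
Check: goods available $26,174.55 = COGS $14,198.00 + ending $11,976.55

COGS = $14,198.00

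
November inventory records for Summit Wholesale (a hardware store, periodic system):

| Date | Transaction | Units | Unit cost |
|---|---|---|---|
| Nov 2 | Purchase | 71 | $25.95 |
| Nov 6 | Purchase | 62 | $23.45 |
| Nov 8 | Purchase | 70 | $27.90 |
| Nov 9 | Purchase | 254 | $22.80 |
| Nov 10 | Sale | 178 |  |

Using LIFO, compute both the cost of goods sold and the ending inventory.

Nov 10, 178 sold [LIFO — newest first]: 178 @ $22.80 = $4,058.40
Ending inventory: 71 @ $25.95 + 62 @ $23.45 + 70 @ $27.90 + 76 @ $22.80 = $6,982.15

COGS = $4,058.40; ending inventory = $6,982.15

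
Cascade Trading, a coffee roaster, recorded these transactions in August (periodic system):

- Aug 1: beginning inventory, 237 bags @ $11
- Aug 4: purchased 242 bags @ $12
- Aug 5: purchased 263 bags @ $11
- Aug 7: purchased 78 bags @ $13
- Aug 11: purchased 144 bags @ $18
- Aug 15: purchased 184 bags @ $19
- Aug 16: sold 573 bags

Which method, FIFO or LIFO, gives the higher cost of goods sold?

LIFO

FIFO COGS: 237 @ $11 + 242 @ $12 + 94 @ $11 = $6,545
LIFO COGS: 184 @ $19 + 144 @ $18 + 78 @ $13 + 167 @ $11 = $8,939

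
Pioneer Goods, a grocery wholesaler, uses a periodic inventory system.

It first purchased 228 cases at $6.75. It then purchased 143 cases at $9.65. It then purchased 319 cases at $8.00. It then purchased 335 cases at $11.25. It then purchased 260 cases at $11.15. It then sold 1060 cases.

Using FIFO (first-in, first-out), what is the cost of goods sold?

Sale 1 (1060) [FIFO — oldest first]: 228 @ $6.75 + 143 @ $9.65 + 319 @ $8.00 + 335 @ $11.25 + 35 @ $11.15 = $9,629.95
Ending inventory: 225 @ $11.15 = $2,508.75
Check: goods available $12,138.70 = COGS $9,629.95 + ending $2,508.75

COGS = $9,629.95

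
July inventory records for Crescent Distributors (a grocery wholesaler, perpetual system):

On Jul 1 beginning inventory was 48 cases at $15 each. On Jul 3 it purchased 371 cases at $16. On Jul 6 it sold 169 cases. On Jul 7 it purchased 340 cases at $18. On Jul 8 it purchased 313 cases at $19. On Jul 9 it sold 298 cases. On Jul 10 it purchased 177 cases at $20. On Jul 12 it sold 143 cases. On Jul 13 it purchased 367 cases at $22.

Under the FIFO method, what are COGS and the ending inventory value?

COGS = $10,094; ending inventory = $20,243

Jul 6, 169 sold [FIFO — oldest first]: 48 @ $15 + 121 @ $16 = $2,656
Jul 9, 298 sold [FIFO — oldest first]: 250 @ $16 + 48 @ $18 = $4,864
Jul 12, 143 sold [FIFO — oldest first]: 143 @ $18 = $2,574
Total COGS = $2,656 + $4,864 + $2,574 = $10,094
Ending inventory: 149 @ $18 + 313 @ $19 + 177 @ $20 + 367 @ $22 = $20,243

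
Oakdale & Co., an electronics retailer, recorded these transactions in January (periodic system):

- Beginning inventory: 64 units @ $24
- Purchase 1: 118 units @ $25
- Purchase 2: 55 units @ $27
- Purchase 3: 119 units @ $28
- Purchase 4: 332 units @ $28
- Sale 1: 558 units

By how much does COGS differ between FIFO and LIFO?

$454

FIFO COGS: 64 @ $24 + 118 @ $25 + 55 @ $27 + 119 @ $28 + 202 @ $28 = $14,959
LIFO COGS: 332 @ $28 + 119 @ $28 + 55 @ $27 + 52 @ $25 = $15,413
Difference = |$14,959 − $15,413| = $454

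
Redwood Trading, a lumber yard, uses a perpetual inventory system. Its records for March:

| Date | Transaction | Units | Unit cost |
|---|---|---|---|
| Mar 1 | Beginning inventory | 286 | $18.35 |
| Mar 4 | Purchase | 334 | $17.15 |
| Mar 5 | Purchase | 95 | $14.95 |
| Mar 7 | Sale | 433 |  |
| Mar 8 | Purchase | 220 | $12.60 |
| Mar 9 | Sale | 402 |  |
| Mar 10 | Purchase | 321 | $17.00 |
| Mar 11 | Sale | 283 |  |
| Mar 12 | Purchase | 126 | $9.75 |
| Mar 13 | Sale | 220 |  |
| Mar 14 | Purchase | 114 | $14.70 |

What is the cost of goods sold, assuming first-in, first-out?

COGS = $21,424.95

Mar 7, 433 sold [FIFO — oldest first]: 286 @ $18.35 + 147 @ $17.15 = $7,769.15
Mar 9, 402 sold [FIFO — oldest first]: 187 @ $17.15 + 95 @ $14.95 + 120 @ $12.60 = $6,139.30
Mar 11, 283 sold [FIFO — oldest first]: 100 @ $12.60 + 183 @ $17.00 = $4,371.00
Mar 13, 220 sold [FIFO — oldest first]: 138 @ $17.00 + 82 @ $9.75 = $3,145.50
Total COGS = $7,769.15 + $6,139.30 + $4,371.00 + $3,145.50 = $21,424.95
Ending inventory: 44 @ $9.75 + 114 @ $14.70 = $2,104.80
Check: goods available $23,529.75 = COGS $21,424.95 + ending $2,104.80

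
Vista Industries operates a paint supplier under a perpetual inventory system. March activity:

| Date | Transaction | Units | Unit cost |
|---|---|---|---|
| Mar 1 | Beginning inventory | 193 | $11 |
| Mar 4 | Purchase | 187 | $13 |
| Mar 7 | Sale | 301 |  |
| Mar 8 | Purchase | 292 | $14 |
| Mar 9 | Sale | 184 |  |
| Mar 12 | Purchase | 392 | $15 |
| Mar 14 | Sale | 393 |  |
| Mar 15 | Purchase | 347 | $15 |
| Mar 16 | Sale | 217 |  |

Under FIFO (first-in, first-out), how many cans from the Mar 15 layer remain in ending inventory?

316

Mar 7, 301 sold [FIFO — oldest first]: 193 @ $11 + 108 @ $13 = $3,527
Mar 9, 184 sold [FIFO — oldest first]: 79 @ $13 + 105 @ $14 = $2,497
Mar 14, 393 sold [FIFO — oldest first]: 187 @ $14 + 206 @ $15 = $5,708
Mar 16, 217 sold [FIFO — oldest first]: 186 @ $15 + 31 @ $15 = $3,255
Total COGS = $3,527 + $2,497 + $5,708 + $3,255 = $14,987
Ending inventory: 316 @ $15 = $4,740
Check: goods available $19,727 = COGS $14,987 + ending $4,740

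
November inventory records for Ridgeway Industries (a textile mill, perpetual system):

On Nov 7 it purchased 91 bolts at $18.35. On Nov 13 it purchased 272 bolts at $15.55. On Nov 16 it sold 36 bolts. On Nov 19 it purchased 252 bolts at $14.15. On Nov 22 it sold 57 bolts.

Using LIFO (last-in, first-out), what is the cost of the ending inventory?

Ending inventory = $8,098.90

Nov 16, 36 sold [LIFO — newest first]: 36 @ $15.55 = $559.80
Nov 22, 57 sold [LIFO — newest first]: 57 @ $14.15 = $806.55
Total COGS = $559.80 + $806.55 = $1,366.35
Ending inventory: 91 @ $18.35 + 236 @ $15.55 + 195 @ $14.15 = $8,098.90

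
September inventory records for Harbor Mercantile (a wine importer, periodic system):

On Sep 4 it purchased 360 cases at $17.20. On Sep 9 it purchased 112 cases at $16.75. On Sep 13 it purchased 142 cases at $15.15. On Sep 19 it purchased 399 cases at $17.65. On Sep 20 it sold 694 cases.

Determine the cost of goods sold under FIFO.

COGS = $11,631.30

Sep 20, 694 sold [FIFO — oldest first]: 360 @ $17.20 + 112 @ $16.75 + 142 @ $15.15 + 80 @ $17.65 = $11,631.30
Ending inventory: 319 @ $17.65 = $5,630.35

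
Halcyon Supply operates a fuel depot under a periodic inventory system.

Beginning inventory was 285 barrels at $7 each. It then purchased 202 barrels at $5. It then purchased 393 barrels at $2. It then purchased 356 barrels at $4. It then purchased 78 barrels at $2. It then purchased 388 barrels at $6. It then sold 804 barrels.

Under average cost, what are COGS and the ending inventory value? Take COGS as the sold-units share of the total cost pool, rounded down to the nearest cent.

COGS = $3,636.89; ending inventory = $4,062.11

Sale 1, sell 804: 804/1702 × $7,699.00 → $3,636.89
Ending inventory (cost pool remaining) = $4,062.11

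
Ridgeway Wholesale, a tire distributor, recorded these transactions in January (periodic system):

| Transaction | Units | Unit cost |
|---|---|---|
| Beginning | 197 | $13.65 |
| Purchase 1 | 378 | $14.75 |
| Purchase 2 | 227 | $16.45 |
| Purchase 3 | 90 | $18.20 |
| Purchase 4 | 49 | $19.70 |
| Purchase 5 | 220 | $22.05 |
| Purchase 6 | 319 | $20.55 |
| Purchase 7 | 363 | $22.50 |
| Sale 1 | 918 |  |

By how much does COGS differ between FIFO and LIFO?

$5,740.25

FIFO COGS: 197 @ $13.65 + 378 @ $14.75 + 227 @ $16.45 + 90 @ $18.20 + 26 @ $19.70 = $14,148.90
LIFO COGS: 363 @ $22.50 + 319 @ $20.55 + 220 @ $22.05 + 16 @ $19.70 = $19,889.15
Difference = |$14,148.90 − $19,889.15| = $5,740.25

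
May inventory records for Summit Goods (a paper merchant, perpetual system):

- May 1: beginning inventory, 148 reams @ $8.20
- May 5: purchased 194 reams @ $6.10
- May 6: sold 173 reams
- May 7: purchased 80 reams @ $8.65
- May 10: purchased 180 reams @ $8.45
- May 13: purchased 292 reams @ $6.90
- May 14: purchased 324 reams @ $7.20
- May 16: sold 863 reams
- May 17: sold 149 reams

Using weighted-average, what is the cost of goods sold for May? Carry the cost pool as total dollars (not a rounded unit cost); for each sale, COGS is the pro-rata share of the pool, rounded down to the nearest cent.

COGS = $8,713.01

After May 1: 148 on hand, pool $1,213.60 (≈ $8.2000 each)
After May 5: 342 on hand, pool $2,397.00 (≈ $7.0088 each)
May 6, sell 173: 173/342 × $2,397.00 → $1,212.51
After May 7: 249 on hand, pool $1,876.49 (≈ $7.5361 each)
After May 10: 429 on hand, pool $3,397.49 (≈ $7.9196 each)
After May 13: 721 on hand, pool $5,412.29 (≈ $7.5066 each)
After May 14: 1045 on hand, pool $7,745.09 (≈ $7.4116 each)
May 16, sell 863: 863/1045 × $7,745.09 → $6,396.18
May 17, sell 149: 149/182 × $1,348.91 → $1,104.32
Total COGS = $1,212.51 + $6,396.18 + $1,104.32 = $8,713.01
Ending inventory (cost pool remaining) = $244.59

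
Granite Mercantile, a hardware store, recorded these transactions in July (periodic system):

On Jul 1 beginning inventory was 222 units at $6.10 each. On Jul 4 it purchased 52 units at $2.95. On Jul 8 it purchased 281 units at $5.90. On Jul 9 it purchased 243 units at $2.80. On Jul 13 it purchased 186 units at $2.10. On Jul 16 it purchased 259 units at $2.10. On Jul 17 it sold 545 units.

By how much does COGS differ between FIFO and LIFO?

$1,892.00

FIFO COGS: 222 @ $6.10 + 52 @ $2.95 + 271 @ $5.90 = $3,106.50
LIFO COGS: 259 @ $2.10 + 186 @ $2.10 + 100 @ $2.80 = $1,214.50
Difference = |$3,106.50 − $1,214.50| = $1,892.00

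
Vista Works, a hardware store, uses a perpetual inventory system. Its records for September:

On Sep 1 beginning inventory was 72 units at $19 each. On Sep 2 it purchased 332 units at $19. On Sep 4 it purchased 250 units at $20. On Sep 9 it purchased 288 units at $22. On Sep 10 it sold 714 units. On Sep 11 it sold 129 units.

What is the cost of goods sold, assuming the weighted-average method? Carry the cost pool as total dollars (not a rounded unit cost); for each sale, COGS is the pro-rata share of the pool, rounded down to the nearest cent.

COGS = $17,013.91

After Sep 1: 72 on hand, pool $1,368.00 (≈ $19.0000 each)
After Sep 2: 404 on hand, pool $7,676.00 (≈ $19.0000 each)
After Sep 4: 654 on hand, pool $12,676.00 (≈ $19.3823 each)
After Sep 9: 942 on hand, pool $19,012.00 (≈ $20.1826 each)
Sep 10, sell 714: 714/942 × $19,012.00 → $14,410.36
Sep 11, sell 129: 129/228 × $4,601.64 → $2,603.55
Total COGS = $14,410.36 + $2,603.55 = $17,013.91
Ending inventory (cost pool remaining) = $1,998.09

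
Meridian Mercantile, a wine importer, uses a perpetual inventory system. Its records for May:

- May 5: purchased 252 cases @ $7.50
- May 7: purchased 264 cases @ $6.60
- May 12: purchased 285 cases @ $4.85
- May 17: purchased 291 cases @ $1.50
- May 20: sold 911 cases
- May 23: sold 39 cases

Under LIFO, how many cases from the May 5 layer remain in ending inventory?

142

May 20, 911 sold [LIFO — newest first]: 291 @ $1.50 + 285 @ $4.85 + 264 @ $6.60 + 71 @ $7.50 = $4,093.65
May 23, 39 sold [LIFO — newest first]: 39 @ $7.50 = $292.50
Total COGS = $4,093.65 + $292.50 = $4,386.15
Ending inventory: 142 @ $7.50 = $1,065.00
Check: goods available $5,451.15 = COGS $4,386.15 + ending $1,065.00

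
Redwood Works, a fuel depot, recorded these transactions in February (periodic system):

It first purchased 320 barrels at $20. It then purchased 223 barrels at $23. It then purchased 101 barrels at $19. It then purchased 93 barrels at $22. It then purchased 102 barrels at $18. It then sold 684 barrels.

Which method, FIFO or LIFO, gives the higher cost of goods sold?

FIFO COGS: 320 @ $20 + 223 @ $23 + 101 @ $19 + 40 @ $22 = $14,328
LIFO COGS: 102 @ $18 + 93 @ $22 + 101 @ $19 + 223 @ $23 + 165 @ $20 = $14,230

FIFO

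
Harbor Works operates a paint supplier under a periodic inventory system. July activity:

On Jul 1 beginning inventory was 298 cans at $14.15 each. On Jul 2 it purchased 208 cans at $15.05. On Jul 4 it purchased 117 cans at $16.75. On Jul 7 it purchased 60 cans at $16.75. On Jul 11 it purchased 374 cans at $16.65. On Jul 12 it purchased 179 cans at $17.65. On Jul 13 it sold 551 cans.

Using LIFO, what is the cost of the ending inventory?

Ending inventory = $10,345.15

Jul 13, 551 sold [LIFO — newest first]: 179 @ $17.65 + 372 @ $16.65 = $9,353.15
Ending inventory: 298 @ $14.15 + 208 @ $15.05 + 117 @ $16.75 + 60 @ $16.75 + 2 @ $16.65 = $10,345.15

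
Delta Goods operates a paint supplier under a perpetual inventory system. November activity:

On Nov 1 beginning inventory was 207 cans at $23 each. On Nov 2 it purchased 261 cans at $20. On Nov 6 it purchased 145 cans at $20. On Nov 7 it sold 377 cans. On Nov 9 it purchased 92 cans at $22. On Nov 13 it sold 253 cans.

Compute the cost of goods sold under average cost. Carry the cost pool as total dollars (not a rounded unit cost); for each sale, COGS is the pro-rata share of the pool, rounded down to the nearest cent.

After Nov 1: 207 on hand, pool $4,761.00 (≈ $23.0000 each)
After Nov 2: 468 on hand, pool $9,981.00 (≈ $21.3269 each)
After Nov 6: 613 on hand, pool $12,881.00 (≈ $21.0131 each)
Nov 7, sell 377: 377/613 × $12,881.00 → $7,921.92
After Nov 9: 328 on hand, pool $6,983.08 (≈ $21.2899 each)
Nov 13, sell 253: 253/328 × $6,983.08 → $5,386.33
Total COGS = $7,921.92 + $5,386.33 = $13,308.25
Ending inventory (cost pool remaining) = $1,596.75

COGS = $13,308.25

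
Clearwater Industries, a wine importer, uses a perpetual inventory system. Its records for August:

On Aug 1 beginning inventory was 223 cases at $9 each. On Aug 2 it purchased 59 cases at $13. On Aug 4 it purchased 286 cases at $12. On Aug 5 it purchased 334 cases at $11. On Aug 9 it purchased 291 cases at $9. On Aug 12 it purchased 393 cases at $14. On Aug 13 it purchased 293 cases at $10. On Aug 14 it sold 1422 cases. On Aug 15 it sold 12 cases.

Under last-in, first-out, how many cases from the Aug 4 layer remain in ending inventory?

Aug 14, 1422 sold [LIFO — newest first]: 293 @ $10 + 393 @ $14 + 291 @ $9 + 334 @ $11 + 111 @ $12 = $16,057
Aug 15, 12 sold [LIFO — newest first]: 12 @ $12 = $144
Total COGS = $16,057 + $144 = $16,201
Ending inventory: 223 @ $9 + 59 @ $13 + 163 @ $12 = $4,730

163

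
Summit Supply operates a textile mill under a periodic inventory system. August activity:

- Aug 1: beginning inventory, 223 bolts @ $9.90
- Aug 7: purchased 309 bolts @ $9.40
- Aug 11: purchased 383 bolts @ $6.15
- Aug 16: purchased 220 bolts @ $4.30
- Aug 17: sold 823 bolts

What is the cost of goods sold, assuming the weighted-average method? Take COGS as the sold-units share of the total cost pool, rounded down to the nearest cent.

COGS = $6,100.89

Aug 17, sell 823: 823/1135 × $8,413.75 → $6,100.89
Ending inventory (cost pool remaining) = $2,312.86
Check: goods available $8,413.75 = COGS $6,100.89 + ending $2,312.86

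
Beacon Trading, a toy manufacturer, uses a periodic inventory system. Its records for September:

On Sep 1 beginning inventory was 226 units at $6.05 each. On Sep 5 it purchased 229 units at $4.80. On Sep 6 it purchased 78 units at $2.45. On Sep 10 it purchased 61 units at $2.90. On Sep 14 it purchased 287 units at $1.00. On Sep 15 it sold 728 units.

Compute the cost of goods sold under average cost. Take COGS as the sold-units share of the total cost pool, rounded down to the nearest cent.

COGS = $2,579.40

Sep 15, sell 728: 728/881 × $3,121.50 → $2,579.40
Ending inventory (cost pool remaining) = $542.10
Check: goods available $3,121.50 = COGS $2,579.40 + ending $542.10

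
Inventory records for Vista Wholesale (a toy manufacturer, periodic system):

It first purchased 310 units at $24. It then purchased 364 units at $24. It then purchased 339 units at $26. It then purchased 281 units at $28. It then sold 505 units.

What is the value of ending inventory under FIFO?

Sale 1 (505) [FIFO — oldest first]: 310 @ $24 + 195 @ $24 = $12,120
Ending inventory: 169 @ $24 + 339 @ $26 + 281 @ $28 = $20,738

Ending inventory = $20,738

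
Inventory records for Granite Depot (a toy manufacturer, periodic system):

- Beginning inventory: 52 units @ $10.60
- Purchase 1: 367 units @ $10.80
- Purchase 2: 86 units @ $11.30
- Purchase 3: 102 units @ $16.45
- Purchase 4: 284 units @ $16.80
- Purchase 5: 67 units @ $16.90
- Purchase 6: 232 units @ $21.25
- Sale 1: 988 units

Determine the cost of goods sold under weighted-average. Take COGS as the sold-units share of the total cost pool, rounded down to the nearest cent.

Sale 1, sell 988: 988/1190 × $17,998.00 → $14,942.87
Ending inventory (cost pool remaining) = $3,055.13
Check: goods available $17,998.00 = COGS $14,942.87 + ending $3,055.13

COGS = $14,942.87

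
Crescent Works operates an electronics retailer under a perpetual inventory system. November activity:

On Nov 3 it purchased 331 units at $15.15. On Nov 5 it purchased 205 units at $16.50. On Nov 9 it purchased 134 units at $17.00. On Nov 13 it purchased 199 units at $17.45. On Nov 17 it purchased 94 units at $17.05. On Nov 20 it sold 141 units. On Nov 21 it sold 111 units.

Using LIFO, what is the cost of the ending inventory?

Nov 20, 141 sold [LIFO — newest first]: 94 @ $17.05 + 47 @ $17.45 = $2,422.85
Nov 21, 111 sold [LIFO — newest first]: 111 @ $17.45 = $1,936.95
Total COGS = $2,422.85 + $1,936.95 = $4,359.80
Ending inventory: 331 @ $15.15 + 205 @ $16.50 + 134 @ $17.00 + 41 @ $17.45 = $11,390.60

Ending inventory = $11,390.60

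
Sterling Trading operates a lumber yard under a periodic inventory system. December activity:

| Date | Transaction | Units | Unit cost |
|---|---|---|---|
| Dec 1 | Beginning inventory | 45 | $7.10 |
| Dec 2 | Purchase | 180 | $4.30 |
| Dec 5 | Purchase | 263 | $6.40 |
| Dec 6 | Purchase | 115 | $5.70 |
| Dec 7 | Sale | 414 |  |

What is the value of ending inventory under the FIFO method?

Ending inventory = $1,129.10

Dec 7, 414 sold [FIFO — oldest first]: 45 @ $7.10 + 180 @ $4.30 + 189 @ $6.40 = $2,303.10
Ending inventory: 74 @ $6.40 + 115 @ $5.70 = $1,129.10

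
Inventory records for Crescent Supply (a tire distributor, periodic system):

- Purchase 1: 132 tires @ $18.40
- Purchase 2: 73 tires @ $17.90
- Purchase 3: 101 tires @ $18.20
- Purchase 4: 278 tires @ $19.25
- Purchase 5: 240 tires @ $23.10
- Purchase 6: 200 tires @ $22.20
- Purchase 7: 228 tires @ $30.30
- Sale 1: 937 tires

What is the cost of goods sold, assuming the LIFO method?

Sale 1 (937) [LIFO — newest first]: 228 @ $30.30 + 200 @ $22.20 + 240 @ $23.10 + 269 @ $19.25 = $22,070.65
Ending inventory: 132 @ $18.40 + 73 @ $17.90 + 101 @ $18.20 + 9 @ $19.25 = $5,746.95

COGS = $22,070.65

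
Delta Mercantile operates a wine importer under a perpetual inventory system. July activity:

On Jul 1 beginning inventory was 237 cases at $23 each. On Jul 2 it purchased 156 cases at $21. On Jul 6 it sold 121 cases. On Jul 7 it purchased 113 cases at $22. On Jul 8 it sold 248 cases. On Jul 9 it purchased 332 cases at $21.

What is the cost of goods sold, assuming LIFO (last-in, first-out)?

Jul 6, 121 sold [LIFO — newest first]: 121 @ $21 = $2,541
Jul 8, 248 sold [LIFO — newest first]: 113 @ $22 + 35 @ $21 + 100 @ $23 = $5,521
Total COGS = $2,541 + $5,521 = $8,062
Ending inventory: 137 @ $23 + 332 @ $21 = $10,123

COGS = $8,062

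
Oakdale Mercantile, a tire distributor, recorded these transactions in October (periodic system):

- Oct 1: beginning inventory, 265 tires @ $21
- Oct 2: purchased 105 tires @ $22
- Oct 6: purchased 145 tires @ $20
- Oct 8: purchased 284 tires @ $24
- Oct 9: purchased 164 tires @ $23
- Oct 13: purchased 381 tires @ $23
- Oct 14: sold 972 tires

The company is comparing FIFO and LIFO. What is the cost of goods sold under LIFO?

FIFO COGS: 265 @ $21 + 105 @ $22 + 145 @ $20 + 284 @ $24 + 164 @ $23 + 9 @ $23 = $21,570
LIFO COGS: 381 @ $23 + 164 @ $23 + 284 @ $24 + 143 @ $20 = $22,211

COGS = $22,211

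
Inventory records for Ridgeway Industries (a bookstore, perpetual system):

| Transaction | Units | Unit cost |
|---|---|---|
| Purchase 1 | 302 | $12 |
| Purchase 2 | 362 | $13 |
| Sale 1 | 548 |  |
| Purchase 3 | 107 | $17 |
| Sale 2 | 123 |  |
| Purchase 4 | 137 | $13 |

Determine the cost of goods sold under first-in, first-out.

Sale 1 (548) [FIFO — oldest first]: 302 @ $12 + 246 @ $13 = $6,822
Sale 2 (123) [FIFO — oldest first]: 116 @ $13 + 7 @ $17 = $1,627
Total COGS = $6,822 + $1,627 = $8,449
Ending inventory: 100 @ $17 + 137 @ $13 = $3,481
Check: goods available $11,930 = COGS $8,449 + ending $3,481

COGS = $8,449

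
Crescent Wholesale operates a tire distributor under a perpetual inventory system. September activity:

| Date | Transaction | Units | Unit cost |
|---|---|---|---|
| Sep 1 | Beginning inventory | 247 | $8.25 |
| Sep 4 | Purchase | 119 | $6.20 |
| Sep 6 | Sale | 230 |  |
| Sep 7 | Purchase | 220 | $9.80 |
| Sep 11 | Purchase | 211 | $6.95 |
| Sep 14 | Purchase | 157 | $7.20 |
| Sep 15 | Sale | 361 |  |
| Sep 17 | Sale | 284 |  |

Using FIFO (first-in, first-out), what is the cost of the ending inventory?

Sep 6, 230 sold [FIFO — oldest first]: 230 @ $8.25 = $1,897.50
Sep 15, 361 sold [FIFO — oldest first]: 17 @ $8.25 + 119 @ $6.20 + 220 @ $9.80 + 5 @ $6.95 = $3,068.80
Sep 17, 284 sold [FIFO — oldest first]: 206 @ $6.95 + 78 @ $7.20 = $1,993.30
Total COGS = $1,897.50 + $3,068.80 + $1,993.30 = $6,959.60
Ending inventory: 79 @ $7.20 = $568.80
Check: goods available $7,528.40 = COGS $6,959.60 + ending $568.80

Ending inventory = $568.80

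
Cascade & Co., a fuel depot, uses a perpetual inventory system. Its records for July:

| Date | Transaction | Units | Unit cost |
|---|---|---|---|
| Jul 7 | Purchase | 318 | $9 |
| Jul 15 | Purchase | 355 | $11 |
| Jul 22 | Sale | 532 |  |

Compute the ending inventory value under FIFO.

Ending inventory = $1,551

Jul 22, 532 sold [FIFO — oldest first]: 318 @ $9 + 214 @ $11 = $5,216
Ending inventory: 141 @ $11 = $1,551
Check: goods available $6,767 = COGS $5,216 + ending $1,551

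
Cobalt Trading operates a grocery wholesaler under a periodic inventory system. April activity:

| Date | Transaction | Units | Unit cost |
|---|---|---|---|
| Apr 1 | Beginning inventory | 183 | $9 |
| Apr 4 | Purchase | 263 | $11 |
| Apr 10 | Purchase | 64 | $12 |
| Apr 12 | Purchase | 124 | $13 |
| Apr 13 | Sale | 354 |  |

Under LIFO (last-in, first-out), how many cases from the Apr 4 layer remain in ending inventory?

97

Apr 13, 354 sold [LIFO — newest first]: 124 @ $13 + 64 @ $12 + 166 @ $11 = $4,206
Ending inventory: 183 @ $9 + 97 @ $11 = $2,714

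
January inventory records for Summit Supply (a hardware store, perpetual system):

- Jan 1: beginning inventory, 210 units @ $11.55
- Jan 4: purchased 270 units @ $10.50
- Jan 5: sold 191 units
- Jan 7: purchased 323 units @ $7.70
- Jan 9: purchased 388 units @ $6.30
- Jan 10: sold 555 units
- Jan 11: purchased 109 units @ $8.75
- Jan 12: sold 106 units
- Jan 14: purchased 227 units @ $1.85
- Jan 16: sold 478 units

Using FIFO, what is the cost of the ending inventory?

Ending inventory = $364.45

Jan 5, 191 sold [FIFO — oldest first]: 191 @ $11.55 = $2,206.05
Jan 10, 555 sold [FIFO — oldest first]: 19 @ $11.55 + 270 @ $10.50 + 266 @ $7.70 = $5,102.65
Jan 12, 106 sold [FIFO — oldest first]: 57 @ $7.70 + 49 @ $6.30 = $747.60
Jan 16, 478 sold [FIFO — oldest first]: 339 @ $6.30 + 109 @ $8.75 + 30 @ $1.85 = $3,144.95
Total COGS = $2,206.05 + $5,102.65 + $747.60 + $3,144.95 = $11,201.25
Ending inventory: 197 @ $1.85 = $364.45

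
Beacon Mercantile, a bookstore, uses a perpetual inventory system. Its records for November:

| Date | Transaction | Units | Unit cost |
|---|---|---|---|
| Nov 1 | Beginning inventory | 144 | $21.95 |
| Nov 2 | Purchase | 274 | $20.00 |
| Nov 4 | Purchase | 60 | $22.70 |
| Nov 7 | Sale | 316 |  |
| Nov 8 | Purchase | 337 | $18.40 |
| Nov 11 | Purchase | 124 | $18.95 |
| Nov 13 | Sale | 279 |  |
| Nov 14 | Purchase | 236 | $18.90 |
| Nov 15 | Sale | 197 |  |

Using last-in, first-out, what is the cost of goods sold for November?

COGS = $15,407.10

Nov 7, 316 sold [LIFO — newest first]: 60 @ $22.70 + 256 @ $20.00 = $6,482.00
Nov 13, 279 sold [LIFO — newest first]: 124 @ $18.95 + 155 @ $18.40 = $5,201.80
Nov 15, 197 sold [LIFO — newest first]: 197 @ $18.90 = $3,723.30
Total COGS = $6,482.00 + $5,201.80 + $3,723.30 = $15,407.10
Ending inventory: 144 @ $21.95 + 18 @ $20.00 + 182 @ $18.40 + 39 @ $18.90 = $7,606.70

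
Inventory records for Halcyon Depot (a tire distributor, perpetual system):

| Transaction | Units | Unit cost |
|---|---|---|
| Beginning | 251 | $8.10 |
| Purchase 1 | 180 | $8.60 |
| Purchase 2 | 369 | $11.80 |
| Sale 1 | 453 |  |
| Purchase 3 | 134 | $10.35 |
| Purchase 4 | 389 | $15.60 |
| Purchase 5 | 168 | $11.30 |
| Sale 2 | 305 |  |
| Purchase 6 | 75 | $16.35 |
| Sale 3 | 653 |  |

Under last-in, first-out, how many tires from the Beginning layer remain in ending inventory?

Sale 1 (453) [LIFO — newest first]: 369 @ $11.80 + 84 @ $8.60 = $5,076.60
Sale 2 (305) [LIFO — newest first]: 168 @ $11.30 + 137 @ $15.60 = $4,035.60
Sale 3 (653) [LIFO — newest first]: 75 @ $16.35 + 252 @ $15.60 + 134 @ $10.35 + 96 @ $8.60 + 96 @ $8.10 = $8,147.55
Total COGS = $5,076.60 + $4,035.60 + $8,147.55 = $17,259.75
Ending inventory: 155 @ $8.10 = $1,255.50
Check: goods available $18,515.25 = COGS $17,259.75 + ending $1,255.50

155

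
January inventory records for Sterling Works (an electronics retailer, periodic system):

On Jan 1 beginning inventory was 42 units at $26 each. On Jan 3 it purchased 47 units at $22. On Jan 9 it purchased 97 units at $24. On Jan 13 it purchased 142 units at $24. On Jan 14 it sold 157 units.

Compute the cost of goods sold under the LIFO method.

Jan 14, 157 sold [LIFO — newest first]: 142 @ $24 + 15 @ $24 = $3,768
Ending inventory: 42 @ $26 + 47 @ $22 + 82 @ $24 = $4,094

COGS = $3,768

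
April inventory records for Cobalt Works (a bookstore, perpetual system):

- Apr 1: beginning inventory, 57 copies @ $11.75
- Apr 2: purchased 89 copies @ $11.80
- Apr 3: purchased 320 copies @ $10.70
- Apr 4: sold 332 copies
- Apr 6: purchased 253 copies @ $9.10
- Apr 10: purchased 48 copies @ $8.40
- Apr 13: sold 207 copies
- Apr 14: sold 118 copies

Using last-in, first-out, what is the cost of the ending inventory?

Ending inventory = $1,295.15

Apr 4, 332 sold [LIFO — newest first]: 320 @ $10.70 + 12 @ $11.80 = $3,565.60
Apr 13, 207 sold [LIFO — newest first]: 48 @ $8.40 + 159 @ $9.10 = $1,850.10
Apr 14, 118 sold [LIFO — newest first]: 94 @ $9.10 + 24 @ $11.80 = $1,138.60
Total COGS = $3,565.60 + $1,850.10 + $1,138.60 = $6,554.30
Ending inventory: 57 @ $11.75 + 53 @ $11.80 = $1,295.15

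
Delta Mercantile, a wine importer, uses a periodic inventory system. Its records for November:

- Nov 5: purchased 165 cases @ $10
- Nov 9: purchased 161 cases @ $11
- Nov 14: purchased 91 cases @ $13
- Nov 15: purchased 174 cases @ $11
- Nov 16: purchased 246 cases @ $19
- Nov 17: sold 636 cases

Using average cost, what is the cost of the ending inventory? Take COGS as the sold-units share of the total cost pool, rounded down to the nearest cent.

Nov 17, sell 636: 636/837 × $11,192.00 → $8,504.31
Ending inventory (cost pool remaining) = $2,687.69

Ending inventory = $2,687.69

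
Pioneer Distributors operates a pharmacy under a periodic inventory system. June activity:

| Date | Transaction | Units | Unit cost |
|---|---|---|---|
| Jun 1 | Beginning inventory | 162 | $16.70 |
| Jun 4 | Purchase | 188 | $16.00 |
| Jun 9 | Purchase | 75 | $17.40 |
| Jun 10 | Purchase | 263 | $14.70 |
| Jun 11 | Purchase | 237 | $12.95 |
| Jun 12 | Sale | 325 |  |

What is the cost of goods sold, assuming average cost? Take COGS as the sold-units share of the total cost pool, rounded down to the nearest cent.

Jun 12, sell 325: 325/925 × $13,953.65 → $4,902.63
Ending inventory (cost pool remaining) = $9,051.02
Check: goods available $13,953.65 = COGS $4,902.63 + ending $9,051.02

COGS = $4,902.63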